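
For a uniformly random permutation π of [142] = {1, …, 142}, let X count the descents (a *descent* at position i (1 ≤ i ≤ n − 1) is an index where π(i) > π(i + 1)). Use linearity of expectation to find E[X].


Write X = Σ X_I over i = 1, …, 141, with X_I the indicator of one descent.
There are 141 indicators.
For each fixed i, the pair (π(i), π(i+1)) is a uniformly random ordered pair of distinct values from {1, …, 142}; by symmetry P[π(i) > π(i+1)] = 1/2.
By linearity: E[X] = 141 · (1/2) = (142 − 1) · (1/2) = 141/2 ≈ 70.50000.

E[X] = 141/2 = 70.50000.


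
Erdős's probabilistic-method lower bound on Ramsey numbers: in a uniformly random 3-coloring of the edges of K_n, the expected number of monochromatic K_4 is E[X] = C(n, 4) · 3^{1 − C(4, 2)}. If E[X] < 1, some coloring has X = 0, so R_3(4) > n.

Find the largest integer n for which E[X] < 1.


We need C(n, 4) · 3^{1 − 6} < 1, i.e. C(n, 4) < 3^{6 − 1} = 243.
Check values of n near the boundary:
  n = 5: C(5, 4) = 5; 5 < 243? YES
  n = 6: C(6, 4) = 15; 15 < 243? YES
  n = 7: C(7, 4) = 35; 35 < 243? YES
  n = 8: C(8, 4) = 70; 70 < 243? YES
  n = 9: C(9, 4) = 126; 126 < 243? YES
  n = 10: C(10, 4) = 210; 210 < 243? YES
  n = 11: C(11, 4) = 330; 330 < 243? NO
  n = 12: C(12, 4) = 495; 495 < 243? NO
The largest n with C(n, 4) < 243 is n = 10 (where E[X] = 70/81 ≈ 0.864198). Hence R_3(4) > 10, i.e. R_3(4) ≥ 11.

Largest n = 10; hence R_3(4) > 10.


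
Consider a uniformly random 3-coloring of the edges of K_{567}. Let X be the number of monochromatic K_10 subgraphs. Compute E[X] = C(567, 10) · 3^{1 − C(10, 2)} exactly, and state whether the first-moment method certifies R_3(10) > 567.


E[X] = C(567, 10) · 3^{1 − 45} = 873787071273467749398 · 3^{−44} = 873787071273467749398/984770902183611232881.
As a reduced fraction: E[X] = 10787494707079848758/12157665459056928801 ≈ 0.88730.
Is E[X] < 1? YES.
Since E[X] < 1, there exists a 3-coloring of K_{567} with no monochromatic K_10; hence R_3(10) > 567.

E[X] = 10787494707079848758/12157665459056928801 ≈ 0.88730; E[X] < 1, so R_3(10) > 567.


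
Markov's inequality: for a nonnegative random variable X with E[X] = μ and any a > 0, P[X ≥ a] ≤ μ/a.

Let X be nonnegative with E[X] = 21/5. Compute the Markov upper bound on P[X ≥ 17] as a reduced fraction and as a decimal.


μ = E[X] = 21/5, a = 17.
Markov: P[X ≥ 17] ≤ μ/a = (21/5)/17 = 21/85.
Numerically: ≈ 0.2471.
(Since a = 17 > μ = 4.2000, the bound 21/85 is < 1 and informative.)

P[X ≥ 17] ≤ 21/85 ≈ 0.2471.


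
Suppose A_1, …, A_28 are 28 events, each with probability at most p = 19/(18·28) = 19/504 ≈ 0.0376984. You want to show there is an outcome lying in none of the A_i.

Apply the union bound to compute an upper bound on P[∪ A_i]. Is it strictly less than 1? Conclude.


Union bound: P[∪_{i=1}^{28} A_i] ≤ Σ_i P[A_i] ≤ 28·p = 28·(19/504) = 19/18.
Numerically: 19/18 ≈ 1.0555556.
Is 19/18 < 1? NO.
Since the bound 19/18 is ≥ 1, the union bound is uninformative here; it does NOT by itself certify existence.

28·p = 19/18 ≈ 1.0555556; existence NOT certified by the union bound.


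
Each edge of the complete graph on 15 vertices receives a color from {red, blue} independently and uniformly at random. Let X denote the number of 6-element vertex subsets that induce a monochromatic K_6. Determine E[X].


Let X = Σ_S X_S over the C(15, 6) = 5005 subsets S of size 6, where X_S = 1 if the K_6 on S is monochromatic.
For a fixed S, the K_6 on S has C(6, 2) = 15 edges. P[all 15 edges red] = (1/2)^15, and likewise for blue, so P[monochromatic] = 2·(1/2)^15 = 2^{1 − 15} = 1/16384.
Summing: E[X] = C(15, 6) · 2^{1 − 15} = 5005 · 1/16384 = 5005/16384.
Numerically: E[X] ≈ 0.305481.

E[X] = C(15,6)·2^(1−C(6,2)) = 5005/16384 ≈ 0.305481.


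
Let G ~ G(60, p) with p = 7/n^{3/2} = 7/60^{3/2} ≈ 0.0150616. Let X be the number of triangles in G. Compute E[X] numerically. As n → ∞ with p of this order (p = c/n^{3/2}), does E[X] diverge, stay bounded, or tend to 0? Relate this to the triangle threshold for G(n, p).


Number of potential triangles: C(60, 3) = 34220.
Each occurs with probability p³ ≈ (0.0150616)³ ≈ 3.41675228e-06.
By linearity: E[X] = C(60, 3)·p³ ≈ 34220 · 3.41675228e-06 ≈ 0.116921.
Since α = 3/2 > 1, p = c/n^{3/2} = o(1/n) is below the triangle threshold p ~ 1/n. Asymptotically E[X] ~ (c³/6)·n^{3(1−α)} = (7³/6)·n^{-1.5} → 0, so by Markov's inequality G has no triangles w.h.p.

E[X] ≈ 0.116921; in regime p = Θ(1/n^{3/2}) E[X] tends to 0 (below the triangle threshold p ~ 1/n).


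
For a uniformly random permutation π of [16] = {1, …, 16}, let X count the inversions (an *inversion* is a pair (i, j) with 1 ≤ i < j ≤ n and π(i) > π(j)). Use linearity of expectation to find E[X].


Write X = Σ X_I over the C(16, 2) = 120 pairs i < j, with X_I the indicator of one inversion.
There are 120 indicators.
For each fixed pair i < j, the values π(i) and π(j) are two distinct elements of {1, …, 16} in uniformly random order; by symmetry P[π(i) > π(j)] = 1/2.
By linearity: E[X] = 120 · (1/2) = C(16, 2) · (1/2) = 120/2 = 60 ≈ 60.0000.

E[X] = 60 = 60.0000.


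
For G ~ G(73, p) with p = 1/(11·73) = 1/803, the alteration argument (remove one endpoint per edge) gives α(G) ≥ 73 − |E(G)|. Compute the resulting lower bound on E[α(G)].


E[|E(G)|] = C(73, 2)·p = 2628 · (1/803) = 36/11.
E[α(G)] ≥ n − E[|E(G)|] = 73 − 36/11 = 767/11.
Numerically: ≈ 69.72727.
(This is only a lower bound; the true E[α(G)] may be larger.)

E[α(G)] ≥ 767/11 ≈ 69.72727.


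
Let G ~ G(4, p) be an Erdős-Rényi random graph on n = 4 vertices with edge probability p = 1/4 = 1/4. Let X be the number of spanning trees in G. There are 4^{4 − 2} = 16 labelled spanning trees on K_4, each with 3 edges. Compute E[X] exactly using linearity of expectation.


K_4 has 4^{4 − 2} = 16 labelled spanning trees.
For each such spanning tree H, let X_H = 1 if all 3 edges of H are present in G. Then P[X_H = 1] = p^{3} = (1/4)^{3} = 1/64.
By linearity: E[X] = Σ_H E[X_H] = 16 · p^{3} = 16 · 1/64 = 1/4.
Numerically: E[X] ≈ 0.25.

E[X] = 16 · (1/4)^{3} = 1/4 ≈ 0.25.


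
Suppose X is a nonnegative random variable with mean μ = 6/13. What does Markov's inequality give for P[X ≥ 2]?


μ = E[X] = 6/13, a = 2.
Markov: P[X ≥ 2] ≤ μ/a = (6/13)/2 = 3/13.
Numerically: ≈ 0.230769.
(Since a = 2 > μ = 0.461538, the bound 3/13 is < 1 and informative.)

P[X ≥ 2] ≤ 3/13 ≈ 0.230769.


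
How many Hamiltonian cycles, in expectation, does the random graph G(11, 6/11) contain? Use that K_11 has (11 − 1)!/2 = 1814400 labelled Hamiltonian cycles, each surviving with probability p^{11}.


K_11 has (11 − 1)!/2 = 1814400 labelled Hamiltonian cycles.
For each such Hamiltonian cycle H, let X_H = 1 if all 11 edges of H are present in G. Then P[X_H = 1] = p^{11} = (6/11)^{11} = 362797056/285311670611.
Summing the indicators: E[X] = Σ_H E[X_H] = 1814400 · p^{11} = 1814400 · 362797056/285311670611 = 658258978406400/285311670611.
Numerically: E[X] ≈ 2.31e+03.

E[X] = 1814400 · (6/11)^{11} = 658258978406400/285311670611 ≈ 2.31e+03.


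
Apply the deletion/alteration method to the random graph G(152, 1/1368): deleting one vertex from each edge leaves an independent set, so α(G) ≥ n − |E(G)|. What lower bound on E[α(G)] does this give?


E[|E(G)|] = C(152, 2)·p = 11476 · (1/1368) = 151/18.
E[α(G)] ≥ n − E[|E(G)|] = 152 − 151/18 = 2585/18.
Numerically: ≈ 143.61111.
(This is only a lower bound; the true E[α(G)] may be larger.)

E[α(G)] ≥ 2585/18 ≈ 143.61111.


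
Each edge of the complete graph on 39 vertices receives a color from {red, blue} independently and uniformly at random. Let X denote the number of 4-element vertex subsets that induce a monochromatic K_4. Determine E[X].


Let X = Σ_S X_S over the C(39, 4) = 82251 subsets S of size 4, where X_S = 1 if the K_4 on S is monochromatic.
For a fixed S, the K_4 on S has C(4, 2) = 6 edges. P[all 6 edges red] = (1/2)^6, and likewise for blue, so P[monochromatic] = 2·(1/2)^6 = 2^{1 − 6} = 1/32.
Summing: E[X] = C(39, 4) · 2^{1 − 6} = 82251 · 1/32 = 82251/32.
Numerically: E[X] ≈ 2570.343750.

E[X] = C(39,4)·2^(1−C(4,2)) = 82251/32 ≈ 2570.343750.


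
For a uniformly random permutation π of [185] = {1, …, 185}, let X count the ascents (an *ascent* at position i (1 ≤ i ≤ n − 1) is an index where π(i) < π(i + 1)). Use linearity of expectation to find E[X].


Write X = Σ X_I over i = 1, …, 184, with X_I the indicator of one ascent.
There are 184 indicators.
For each fixed i, the pair (π(i), π(i+1)) is a uniformly random ordered pair of distinct values from {1, …, 185}; by symmetry P[π(i) < π(i+1)] = 1/2.
By linearity: E[X] = 184 · (1/2) = (185 − 1) · (1/2) = 92 ≈ 92.000000.

E[X] = 92 = 92.000000.


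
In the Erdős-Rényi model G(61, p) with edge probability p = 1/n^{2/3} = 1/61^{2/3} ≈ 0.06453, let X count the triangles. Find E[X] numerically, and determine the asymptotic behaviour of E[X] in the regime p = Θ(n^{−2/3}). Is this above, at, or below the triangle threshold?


Number of potential triangles: C(61, 3) = 35990.
Each occurs with probability p³ ≈ (0.06453)³ ≈ 2.687450e-04.
By linearity: E[X] = C(61, 3)·p³ ≈ 35990 · 2.687450e-04 ≈ 9.6721.
Since α = 2/3 < 1, p = c/n^{2/3} ≫ 1/n is above the triangle threshold p ~ 1/n. Asymptotically E[X] ~ (c³/6)·n^{3(1−α)} = (1³/6)·n^{1} → ∞; triangles are abundant w.h.p.

E[X] ≈ 9.6721; in regime p = Θ(1/n^{2/3}) E[X] diverges (above the triangle threshold p ~ 1/n).


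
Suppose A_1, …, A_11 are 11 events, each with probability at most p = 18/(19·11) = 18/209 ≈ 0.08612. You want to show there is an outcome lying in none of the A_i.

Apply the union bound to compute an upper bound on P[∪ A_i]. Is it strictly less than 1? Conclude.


Union bound: P[∪_{i=1}^{11} A_i] ≤ Σ_i P[A_i] ≤ 11·p = 11·(18/209) = 18/19.
Numerically: 18/19 ≈ 0.94737.
Is 18/19 < 1? YES.
Since P[∪ A_i] ≤ 18/19 < 1, the complement has P[∩ A_i^c] ≥ 1 − 18/19 = 1/19 > 0, so some outcome avoids every A_i.

11·p = 18/19 ≈ 0.94737; existence CERTIFIED by the union bound.


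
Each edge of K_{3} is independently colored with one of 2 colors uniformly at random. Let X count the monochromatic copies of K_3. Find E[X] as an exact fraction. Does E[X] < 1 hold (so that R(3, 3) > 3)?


E[X] = C(3, 3) · 2^{1 − 3} = 1 · 2^{−2} = 1/4.
As a reduced fraction: E[X] = 1/4 ≈ 0.2500.
Is E[X] < 1? YES.
Since E[X] < 1, there exists a 2-coloring of K_{3} with no monochromatic K_3; hence R(3, 3) > 3.

E[X] = 1/4 ≈ 0.2500; E[X] < 1, so R(3, 3) > 3.


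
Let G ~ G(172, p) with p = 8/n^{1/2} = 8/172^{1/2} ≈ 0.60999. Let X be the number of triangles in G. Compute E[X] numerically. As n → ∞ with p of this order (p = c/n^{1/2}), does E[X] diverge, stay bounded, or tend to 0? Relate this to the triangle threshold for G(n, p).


Number of potential triangles: C(172, 3) = 833340.
Each occurs with probability p³ ≈ (0.60999)³ ≈ 2.2697462e-01.
By linearity: E[X] = C(172, 3)·p³ ≈ 833340 · 2.2697462e-01 ≈ 189147.02675.
Since α = 1/2 < 1, p = c/n^{1/2} ≫ 1/n is above the triangle threshold p ~ 1/n. Asymptotically E[X] ~ (c³/6)·n^{3(1−α)} = (8³/6)·n^{1.5} → ∞; triangles are abundant w.h.p.

E[X] ≈ 189147.02675; in regime p = Θ(1/n^{1/2}) E[X] diverges (above the triangle threshold p ~ 1/n).


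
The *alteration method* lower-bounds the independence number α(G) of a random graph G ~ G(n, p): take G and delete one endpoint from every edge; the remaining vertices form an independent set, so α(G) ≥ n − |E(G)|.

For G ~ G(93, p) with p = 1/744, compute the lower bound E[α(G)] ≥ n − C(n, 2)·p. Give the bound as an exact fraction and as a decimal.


E[|E(G)|] = C(93, 2)·p = 4278 · (1/744) = 23/4.
E[α(G)] ≥ n − E[|E(G)|] = 93 − 23/4 = 349/4.
Numerically: ≈ 87.25000.
(This is only a lower bound; the true E[α(G)] may be larger.)

E[α(G)] ≥ 349/4 ≈ 87.25000.


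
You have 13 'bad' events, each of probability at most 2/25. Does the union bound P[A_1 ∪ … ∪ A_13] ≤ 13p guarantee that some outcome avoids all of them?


Union bound: P[∪_{i=1}^{13} A_i] ≤ Σ_i P[A_i] ≤ 13·p = 13·(2/25) = 26/25.
Numerically: 26/25 ≈ 1.040.
Is 26/25 < 1? NO.
Since the bound 26/25 is ≥ 1, the union bound is uninformative here; it does NOT by itself certify existence.

13·p = 26/25 ≈ 1.040; existence NOT certified by the union bound.


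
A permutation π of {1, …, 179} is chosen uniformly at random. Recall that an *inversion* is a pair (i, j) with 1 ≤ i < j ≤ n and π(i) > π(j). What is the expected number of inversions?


Write X = Σ X_I over the C(179, 2) = 15931 pairs i < j, with X_I the indicator of one inversion.
There are 15931 indicators.
For each fixed pair i < j, the values π(i) and π(j) are two distinct elements of {1, …, 179} in uniformly random order; by symmetry P[π(i) > π(j)] = 1/2.
By linearity: E[X] = 15931 · (1/2) = C(179, 2) · (1/2) = 15931/2 = 15931/2 ≈ 7965.500000.

E[X] = 15931/2 = 7965.500000.


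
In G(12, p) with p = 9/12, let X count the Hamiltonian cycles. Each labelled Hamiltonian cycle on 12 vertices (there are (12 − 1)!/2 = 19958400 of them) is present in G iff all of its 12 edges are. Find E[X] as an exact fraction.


K_12 has (12 − 1)!/2 = 19958400 labelled Hamiltonian cycles.
For each such Hamiltonian cycle H, let X_H = 1 if all 12 edges of H are present in G. Then P[X_H = 1] = p^{12} = (3/4)^{12} = 531441/16777216.
Summing the indicators: E[X] = Σ_H E[X_H] = 19958400 · p^{12} = 19958400 · 531441/16777216 = 82864937925/131072.
Numerically: E[X] ≈ 6.322e+05.

E[X] = 19958400 · (3/4)^{12} = 82864937925/131072 ≈ 6.322e+05.


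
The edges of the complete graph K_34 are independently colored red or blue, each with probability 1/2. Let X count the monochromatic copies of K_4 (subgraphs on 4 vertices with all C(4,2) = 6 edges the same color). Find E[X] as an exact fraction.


Let X = Σ_S X_S over the C(34, 4) = 46376 subsets S of size 4, where X_S = 1 if the K_4 on S is monochromatic.
For a fixed S, the K_4 on S has C(4, 2) = 6 edges. P[all 6 edges red] = (1/2)^6, and likewise for blue, so P[monochromatic] = 2·(1/2)^6 = 2^{1 − 6} = 1/32.
Summing: E[X] = C(34, 4) · 2^{1 − 6} = 46376 · 1/32 = 5797/4.
Numerically: E[X] ≈ 1449.250000.

E[X] = C(34,4)·2^(1−C(4,2)) = 5797/4 ≈ 1449.250000.


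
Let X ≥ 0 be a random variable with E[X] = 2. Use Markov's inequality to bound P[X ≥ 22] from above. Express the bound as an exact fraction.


μ = E[X] = 2, a = 22.
Markov: P[X ≥ 22] ≤ μ/a = (2)/22 = 1/11.
Numerically: ≈ 0.091.
(Since a = 22 > μ = 2.000, the bound 1/11 is < 1 and informative.)

P[X ≥ 22] ≤ 1/11 ≈ 0.091.


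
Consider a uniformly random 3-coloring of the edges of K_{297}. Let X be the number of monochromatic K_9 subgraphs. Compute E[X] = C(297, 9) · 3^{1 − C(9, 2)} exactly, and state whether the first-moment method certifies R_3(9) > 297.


E[X] = C(297, 9) · 3^{1 − 36} = 43842345008337645 · 3^{−35} = 43842345008337645/50031545098999707.
As a reduced fraction: E[X] = 14614115002779215/16677181699666569 ≈ 0.876.
Is E[X] < 1? YES.
Since E[X] < 1, there exists a 3-coloring of K_{297} with no monochromatic K_9; hence R_3(9) > 297.

E[X] = 14614115002779215/16677181699666569 ≈ 0.876; E[X] < 1, so R_3(9) > 297.


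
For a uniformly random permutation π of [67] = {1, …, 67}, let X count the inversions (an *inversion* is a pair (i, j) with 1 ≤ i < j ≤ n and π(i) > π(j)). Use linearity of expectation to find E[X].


Write X = Σ X_I over the C(67, 2) = 2211 pairs i < j, with X_I the indicator of one inversion.
There are 2211 indicators.
For each fixed pair i < j, the values π(i) and π(j) are two distinct elements of {1, …, 67} in uniformly random order; by symmetry P[π(i) > π(j)] = 1/2.
By linearity: E[X] = 2211 · (1/2) = C(67, 2) · (1/2) = 2211/2 = 2211/2 ≈ 1105.500.

E[X] = 2211/2 = 1105.500.


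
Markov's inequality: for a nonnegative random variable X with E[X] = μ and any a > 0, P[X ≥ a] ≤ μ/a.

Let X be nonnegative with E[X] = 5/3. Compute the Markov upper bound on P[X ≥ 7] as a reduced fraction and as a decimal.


μ = E[X] = 5/3, a = 7.
Markov: P[X ≥ 7] ≤ μ/a = (5/3)/7 = 5/21.
Numerically: ≈ 0.238.
(Since a = 7 > μ = 1.667, the bound 5/21 is < 1 and informative.)

P[X ≥ 7] ≤ 5/21 ≈ 0.238.


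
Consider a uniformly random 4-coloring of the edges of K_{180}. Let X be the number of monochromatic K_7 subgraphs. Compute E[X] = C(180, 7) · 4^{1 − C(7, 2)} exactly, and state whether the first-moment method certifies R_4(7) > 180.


E[X] = C(180, 7) · 4^{1 − 21} = 1079414463600 · 4^{−20} = 1079414463600/1099511627776.
As a reduced fraction: E[X] = 67463403975/68719476736 ≈ 0.981722.
Is E[X] < 1? YES.
Since E[X] < 1, there exists a 4-coloring of K_{180} with no monochromatic K_7; hence R_4(7) > 180.

E[X] = 67463403975/68719476736 ≈ 0.981722; E[X] < 1, so R_4(7) > 180.


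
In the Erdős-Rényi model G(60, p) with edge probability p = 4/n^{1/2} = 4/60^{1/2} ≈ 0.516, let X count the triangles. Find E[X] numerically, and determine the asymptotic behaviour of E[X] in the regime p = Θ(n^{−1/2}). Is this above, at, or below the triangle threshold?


Number of potential triangles: C(60, 3) = 34220.
Each occurs with probability p³ ≈ (0.516)³ ≈ 1.37706e-01.
By linearity: E[X] = C(60, 3)·p³ ≈ 34220 · 1.37706e-01 ≈ 4712.302.
Since α = 1/2 < 1, p = c/n^{1/2} ≫ 1/n is above the triangle threshold p ~ 1/n. Asymptotically E[X] ~ (c³/6)·n^{3(1−α)} = (4³/6)·n^{1.5} → ∞; triangles are abundant w.h.p.

E[X] ≈ 4712.302; in regime p = Θ(1/n^{1/2}) E[X] diverges (above the triangle threshold p ~ 1/n).


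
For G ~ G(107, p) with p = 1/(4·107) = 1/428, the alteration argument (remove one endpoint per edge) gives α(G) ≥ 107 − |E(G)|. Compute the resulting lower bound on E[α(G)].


E[|E(G)|] = C(107, 2)·p = 5671 · (1/428) = 53/4.
E[α(G)] ≥ n − E[|E(G)|] = 107 − 53/4 = 375/4.
Numerically: ≈ 93.750000.
(This is only a lower bound; the true E[α(G)] may be larger.)

E[α(G)] ≥ 375/4 ≈ 93.750000.


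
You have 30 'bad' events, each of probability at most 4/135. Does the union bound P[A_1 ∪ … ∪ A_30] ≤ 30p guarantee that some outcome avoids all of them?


Union bound: P[∪_{i=1}^{30} A_i] ≤ Σ_i P[A_i] ≤ 30·p = 30·(4/135) = 8/9.
Numerically: 8/9 ≈ 0.888889.
Is 8/9 < 1? YES.
Since P[∪ A_i] ≤ 8/9 < 1, the complement has P[∩ A_i^c] ≥ 1 − 8/9 = 1/9 > 0, so some outcome avoids every A_i.

30·p = 8/9 ≈ 0.888889; existence CERTIFIED by the union bound.


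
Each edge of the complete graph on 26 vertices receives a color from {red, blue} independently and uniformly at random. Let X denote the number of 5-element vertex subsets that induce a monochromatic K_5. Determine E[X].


Let X = Σ_S X_S over the C(26, 5) = 65780 subsets S of size 5, where X_S = 1 if the K_5 on S is monochromatic.
For a fixed S, the K_5 on S has C(5, 2) = 10 edges. P[all 10 edges red] = (1/2)^10, and likewise for blue, so P[monochromatic] = 2·(1/2)^10 = 2^{1 − 10} = 1/512.
By linearity: E[X] = C(26, 5) · 2^{1 − 10} = 65780 · 1/512 = 16445/128.
Numerically: E[X] ≈ 128.477.

E[X] = C(26,5)·2^(1−C(5,2)) = 16445/128 ≈ 128.477.


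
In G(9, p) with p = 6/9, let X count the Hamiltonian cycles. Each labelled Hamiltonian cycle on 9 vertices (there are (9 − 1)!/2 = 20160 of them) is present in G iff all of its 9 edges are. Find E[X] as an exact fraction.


K_9 has (9 − 1)!/2 = 20160 labelled Hamiltonian cycles.
For each such Hamiltonian cycle H, let X_H = 1 if all 9 edges of H are present in G. Then P[X_H = 1] = p^{9} = (2/3)^{9} = 512/19683.
By linearity: E[X] = Σ_H E[X_H] = 20160 · p^{9} = 20160 · 512/19683 = 1146880/2187.
Numerically: E[X] ≈ 524.4.

E[X] = 20160 · (2/3)^{9} = 1146880/2187 ≈ 524.4.


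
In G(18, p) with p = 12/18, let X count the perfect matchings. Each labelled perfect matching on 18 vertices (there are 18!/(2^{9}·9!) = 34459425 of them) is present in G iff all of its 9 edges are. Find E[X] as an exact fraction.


K_18 has 18!/(2^{9}·9!) = 34459425 labelled perfect matchings.
For each such perfect matching H, let X_H = 1 if all 9 edges of H are present in G. Then P[X_H = 1] = p^{9} = (2/3)^{9} = 512/19683.
By linearity of expectation: E[X] = Σ_H E[X_H] = 34459425 · p^{9} = 34459425 · 512/19683 = 217817600/243.
Numerically: E[X] ≈ 8.96e+05.

E[X] = 34459425 · (2/3)^{9} = 217817600/243 ≈ 8.96e+05.


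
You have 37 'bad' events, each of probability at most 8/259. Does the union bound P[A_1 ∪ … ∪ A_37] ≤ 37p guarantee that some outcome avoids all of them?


Union bound: P[∪_{i=1}^{37} A_i] ≤ Σ_i P[A_i] ≤ 37·p = 37·(8/259) = 8/7.
Numerically: 8/7 ≈ 1.143.
Is 8/7 < 1? NO.
Since the bound 8/7 is ≥ 1, the union bound is uninformative here; it does NOT by itself certify existence.

37·p = 8/7 ≈ 1.143; existence NOT certified by the union bound.


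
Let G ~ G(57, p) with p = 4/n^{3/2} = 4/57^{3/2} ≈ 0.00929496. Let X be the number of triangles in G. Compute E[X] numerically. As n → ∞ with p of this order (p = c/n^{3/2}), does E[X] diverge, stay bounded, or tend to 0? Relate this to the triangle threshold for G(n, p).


Number of potential triangles: C(57, 3) = 29260.
Each occurs with probability p³ ≈ (0.00929496)³ ≈ 8.03050993e-07.
By linearity: E[X] = C(57, 3)·p³ ≈ 29260 · 8.03050993e-07 ≈ 0.023497.
Since α = 3/2 > 1, p = c/n^{3/2} = o(1/n) is below the triangle threshold p ~ 1/n. Asymptotically E[X] ~ (c³/6)·n^{3(1−α)} = (4³/6)·n^{-1.5} → 0, so by Markov's inequality G has no triangles w.h.p.

E[X] ≈ 0.023497; in regime p = Θ(1/n^{3/2}) E[X] tends to 0 (below the triangle threshold p ~ 1/n).


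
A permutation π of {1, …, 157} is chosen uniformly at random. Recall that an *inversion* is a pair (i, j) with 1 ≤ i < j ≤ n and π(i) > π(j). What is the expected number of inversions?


Write X = Σ X_I over the C(157, 2) = 12246 pairs i < j, with X_I the indicator of one inversion.
There are 12246 indicators.
For each fixed pair i < j, the values π(i) and π(j) are two distinct elements of {1, …, 157} in uniformly random order; by symmetry P[π(i) > π(j)] = 1/2.
By linearity: E[X] = 12246 · (1/2) = C(157, 2) · (1/2) = 12246/2 = 6123 ≈ 6123.000000.

E[X] = 6123 = 6123.000000.


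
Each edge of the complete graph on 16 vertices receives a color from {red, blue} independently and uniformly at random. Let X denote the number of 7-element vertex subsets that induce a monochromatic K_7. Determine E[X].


Let X = Σ_S X_S over the C(16, 7) = 11440 subsets S of size 7, where X_S = 1 if the K_7 on S is monochromatic.
For a fixed S, the K_7 on S has C(7, 2) = 21 edges. P[all 21 edges red] = (1/2)^21, and likewise for blue, so P[monochromatic] = 2·(1/2)^21 = 2^{1 − 21} = 1/1048576.
By linearity of expectation: E[X] = C(16, 7) · 2^{1 − 21} = 11440 · 1/1048576 = 715/65536.
Numerically: E[X] ≈ 0.010910.

E[X] = C(16,7)·2^(1−C(7,2)) = 715/65536 ≈ 0.010910.


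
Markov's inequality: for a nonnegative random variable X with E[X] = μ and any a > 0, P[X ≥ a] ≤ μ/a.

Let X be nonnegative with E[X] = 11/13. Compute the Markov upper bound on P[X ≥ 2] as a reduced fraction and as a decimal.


μ = E[X] = 11/13, a = 2.
Markov: P[X ≥ 2] ≤ μ/a = (11/13)/2 = 11/26.
Numerically: ≈ 0.4231.
(Since a = 2 > μ = 0.8462, the bound 11/26 is < 1 and informative.)

P[X ≥ 2] ≤ 11/26 ≈ 0.4231.


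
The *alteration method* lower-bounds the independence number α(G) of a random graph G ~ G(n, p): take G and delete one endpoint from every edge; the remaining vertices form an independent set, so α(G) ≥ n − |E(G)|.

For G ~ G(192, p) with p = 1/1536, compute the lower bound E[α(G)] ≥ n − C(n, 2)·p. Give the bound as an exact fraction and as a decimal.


E[|E(G)|] = C(192, 2)·p = 18336 · (1/1536) = 191/16.
E[α(G)] ≥ n − E[|E(G)|] = 192 − 191/16 = 2881/16.
Numerically: ≈ 180.06250.
(This is only a lower bound; the true E[α(G)] may be larger.)

E[α(G)] ≥ 2881/16 ≈ 180.06250.


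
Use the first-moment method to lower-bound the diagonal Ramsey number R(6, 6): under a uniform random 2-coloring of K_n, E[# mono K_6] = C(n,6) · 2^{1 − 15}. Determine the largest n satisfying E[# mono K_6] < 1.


We need C(n, 6) · 2^{1 − 15} < 1, i.e. C(n, 6) < 2^{15 − 1} = 16384.
Check values of n near the boundary:
  n = 11: C(11, 6) = 462; 462 < 16384? YES
  n = 12: C(12, 6) = 924; 924 < 16384? YES
  n = 13: C(13, 6) = 1716; 1716 < 16384? YES
  n = 14: C(14, 6) = 3003; 3003 < 16384? YES
  n = 15: C(15, 6) = 5005; 5005 < 16384? YES
  n = 16: C(16, 6) = 8008; 8008 < 16384? YES
  n = 17: C(17, 6) = 12376; 12376 < 16384? YES
  n = 18: C(18, 6) = 18564; 18564 < 16384? NO
  n = 19: C(19, 6) = 27132; 27132 < 16384? NO
  n = 20: C(20, 6) = 38760; 38760 < 16384? NO
The largest n with C(n, 6) < 16384 is n = 17 (where E[X] = 1547/2048 ≈ 0.755371). Hence R(6, 6) > 17, i.e. R(6, 6) ≥ 18.

Largest n = 17; hence R(6, 6) > 17.


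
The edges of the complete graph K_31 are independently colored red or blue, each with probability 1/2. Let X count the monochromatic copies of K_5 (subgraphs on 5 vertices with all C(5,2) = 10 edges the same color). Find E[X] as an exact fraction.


Let X = Σ_S X_S over the C(31, 5) = 169911 subsets S of size 5, where X_S = 1 if the K_5 on S is monochromatic.
For a fixed S, the K_5 on S has C(5, 2) = 10 edges. P[all 10 edges red] = (1/2)^10, and likewise for blue, so P[monochromatic] = 2·(1/2)^10 = 2^{1 − 10} = 1/512.
By linearity: E[X] = C(31, 5) · 2^{1 − 10} = 169911 · 1/512 = 169911/512.
Numerically: E[X] ≈ 331.857422.

E[X] = C(31,5)·2^(1−C(5,2)) = 169911/512 ≈ 331.857422.


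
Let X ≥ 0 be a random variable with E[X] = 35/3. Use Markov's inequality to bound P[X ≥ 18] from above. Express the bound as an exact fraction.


μ = E[X] = 35/3, a = 18.
Markov: P[X ≥ 18] ≤ μ/a = (35/3)/18 = 35/54.
Numerically: ≈ 0.648.
(Since a = 18 > μ = 11.667, the bound 35/54 is < 1 and informative.)

P[X ≥ 18] ≤ 35/54 ≈ 0.648.


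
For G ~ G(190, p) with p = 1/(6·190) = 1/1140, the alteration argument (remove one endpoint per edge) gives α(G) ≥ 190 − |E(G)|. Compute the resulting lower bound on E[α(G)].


E[|E(G)|] = C(190, 2)·p = 17955 · (1/1140) = 63/4.
E[α(G)] ≥ n − E[|E(G)|] = 190 − 63/4 = 697/4.
Numerically: ≈ 174.250000.
(This is only a lower bound; the true E[α(G)] may be larger.)

E[α(G)] ≥ 697/4 ≈ 174.250000.


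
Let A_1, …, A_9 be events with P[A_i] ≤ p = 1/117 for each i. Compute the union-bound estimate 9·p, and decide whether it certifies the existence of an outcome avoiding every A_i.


Union bound: P[∪_{i=1}^{9} A_i] ≤ Σ_i P[A_i] ≤ 9·p = 9·(1/117) = 1/13.
Numerically: 1/13 ≈ 0.077.
Is 1/13 < 1? YES.
Since P[∪ A_i] ≤ 1/13 < 1, the complement has P[∩ A_i^c] ≥ 1 − 1/13 = 12/13 > 0, so some outcome avoids every A_i.

9·p = 1/13 ≈ 0.077; existence CERTIFIED by the union bound.


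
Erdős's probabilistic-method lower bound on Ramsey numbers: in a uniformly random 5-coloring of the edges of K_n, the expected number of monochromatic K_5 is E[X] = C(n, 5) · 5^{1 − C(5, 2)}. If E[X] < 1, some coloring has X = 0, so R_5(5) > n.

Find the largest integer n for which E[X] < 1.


We need C(n, 5) · 5^{1 − 10} < 1, i.e. C(n, 5) < 5^{10 − 1} = 1953125.
Check values of n near the boundary:
  n = 48: C(48, 5) = 1712304; 1712304 < 1953125? YES
  n = 49: C(49, 5) = 1906884; 1906884 < 1953125? YES
  n = 50: C(50, 5) = 2118760; 2118760 < 1953125? NO
  n = 51: C(51, 5) = 2349060; 2349060 < 1953125? NO
The largest n with C(n, 5) < 1953125 is n = 49 (where E[X] = 1906884/1953125 ≈ 0.976325). Hence R_5(5) > 49, i.e. R_5(5) ≥ 50.

Largest n = 49; hence R_5(5) > 49.


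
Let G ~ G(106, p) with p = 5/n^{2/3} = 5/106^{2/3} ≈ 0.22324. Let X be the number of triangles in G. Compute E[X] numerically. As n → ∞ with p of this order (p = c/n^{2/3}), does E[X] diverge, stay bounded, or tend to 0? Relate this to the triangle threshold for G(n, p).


Number of potential triangles: C(106, 3) = 192920.
Each occurs with probability p³ ≈ (0.22324)³ ≈ 1.1124956e-02.
By linearity: E[X] = C(106, 3)·p³ ≈ 192920 · 1.1124956e-02 ≈ 2146.22642.
Since α = 2/3 < 1, p = c/n^{2/3} ≫ 1/n is above the triangle threshold p ~ 1/n. Asymptotically E[X] ~ (c³/6)·n^{3(1−α)} = (5³/6)·n^{1} → ∞; triangles are abundant w.h.p.

E[X] ≈ 2146.22642; in regime p = Θ(1/n^{2/3}) E[X] diverges (above the triangle threshold p ~ 1/n).


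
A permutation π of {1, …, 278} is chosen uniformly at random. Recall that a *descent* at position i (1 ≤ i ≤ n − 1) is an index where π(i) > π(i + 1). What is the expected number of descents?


Write X = Σ X_I over i = 1, …, 277, with X_I the indicator of one descent.
There are 277 indicators.
For each fixed i, the pair (π(i), π(i+1)) is a uniformly random ordered pair of distinct values from {1, …, 278}; by symmetry P[π(i) > π(i+1)] = 1/2.
By linearity: E[X] = 277 · (1/2) = (278 − 1) · (1/2) = 277/2 ≈ 138.500.

E[X] = 277/2 = 138.500.


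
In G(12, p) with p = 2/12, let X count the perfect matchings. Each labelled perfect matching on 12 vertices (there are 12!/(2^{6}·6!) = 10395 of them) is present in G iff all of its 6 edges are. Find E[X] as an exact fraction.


K_12 has 12!/(2^{6}·6!) = 10395 labelled perfect matchings.
For each such perfect matching H, let X_H = 1 if all 6 edges of H are present in G. Then P[X_H = 1] = p^{6} = (1/6)^{6} = 1/46656.
Summing the indicators: E[X] = Σ_H E[X_H] = 10395 · p^{6} = 10395 · 1/46656 = 385/1728.
Numerically: E[X] ≈ 0.222801.

E[X] = 10395 · (1/6)^{6} = 385/1728 ≈ 0.222801.


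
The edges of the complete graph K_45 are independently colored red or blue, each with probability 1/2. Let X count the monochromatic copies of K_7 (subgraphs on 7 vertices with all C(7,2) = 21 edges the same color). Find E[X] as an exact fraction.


Let X = Σ_S X_S over the C(45, 7) = 45379620 subsets S of size 7, where X_S = 1 if the K_7 on S is monochromatic.
For a fixed S, the K_7 on S has C(7, 2) = 21 edges. P[all 21 edges red] = (1/2)^21, and likewise for blue, so P[monochromatic] = 2·(1/2)^21 = 2^{1 − 21} = 1/1048576.
Summing: E[X] = C(45, 7) · 2^{1 − 21} = 45379620 · 1/1048576 = 11344905/262144.
Numerically: E[X] ≈ 43.277378.

E[X] = C(45,7)·2^(1−C(7,2)) = 11344905/262144 ≈ 43.277378.


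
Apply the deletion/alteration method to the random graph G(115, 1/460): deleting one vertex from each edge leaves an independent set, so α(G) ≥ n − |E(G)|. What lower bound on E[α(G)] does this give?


E[|E(G)|] = C(115, 2)·p = 6555 · (1/460) = 57/4.
E[α(G)] ≥ n − E[|E(G)|] = 115 − 57/4 = 403/4.
Numerically: ≈ 100.75000.
(This is only a lower bound; the true E[α(G)] may be larger.)

E[α(G)] ≥ 403/4 ≈ 100.75000.


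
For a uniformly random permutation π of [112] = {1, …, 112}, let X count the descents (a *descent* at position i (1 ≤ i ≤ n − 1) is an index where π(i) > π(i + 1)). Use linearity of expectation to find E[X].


Write X = Σ X_I over i = 1, …, 111, with X_I the indicator of one descent.
There are 111 indicators.
For each fixed i, the pair (π(i), π(i+1)) is a uniformly random ordered pair of distinct values from {1, …, 112}; by symmetry P[π(i) > π(i+1)] = 1/2.
By linearity: E[X] = 111 · (1/2) = (112 − 1) · (1/2) = 111/2 ≈ 55.50000.

E[X] = 111/2 = 55.50000.


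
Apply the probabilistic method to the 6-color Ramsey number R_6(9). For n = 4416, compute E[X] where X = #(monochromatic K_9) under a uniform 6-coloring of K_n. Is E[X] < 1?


E[X] = C(4416, 9) · 6^{1 − 36} = 1745644609681318303205765440 · 6^{−35} = 1745644609681318303205765440/1719070799748422591028658176.
As a reduced fraction: E[X] = 27275697026270598487590085/26860481246069102984822784 ≈ 1.0154582.
Is E[X] < 1? NO.
Since E[X] ≥ 1, the first-moment bound is inconclusive at n = 4416; it does NOT by itself certify R_6(9) > 4416.

E[X] = 27275697026270598487590085/26860481246069102984822784 ≈ 1.0154582; E[X] ≥ 1; first-moment method inconclusive here.


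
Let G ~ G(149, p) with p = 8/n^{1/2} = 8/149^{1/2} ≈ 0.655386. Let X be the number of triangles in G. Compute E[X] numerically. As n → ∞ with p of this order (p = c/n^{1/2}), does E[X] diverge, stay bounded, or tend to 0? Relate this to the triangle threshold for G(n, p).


Number of potential triangles: C(149, 3) = 540274.
Each occurs with probability p³ ≈ (0.655386)³ ≈ 2.81507881e-01.
By linearity: E[X] = C(149, 3)·p³ ≈ 540274 · 2.81507881e-01 ≈ 152091.389123.
Since α = 1/2 < 1, p = c/n^{1/2} ≫ 1/n is above the triangle threshold p ~ 1/n. Asymptotically E[X] ~ (c³/6)·n^{3(1−α)} = (8³/6)·n^{1.5} → ∞; triangles are abundant w.h.p.

E[X] ≈ 152091.389123; in regime p = Θ(1/n^{1/2}) E[X] diverges (above the triangle threshold p ~ 1/n).


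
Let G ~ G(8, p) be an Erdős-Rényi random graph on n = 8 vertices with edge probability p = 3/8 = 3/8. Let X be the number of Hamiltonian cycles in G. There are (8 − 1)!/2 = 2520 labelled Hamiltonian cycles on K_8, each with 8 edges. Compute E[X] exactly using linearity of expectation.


K_8 has (8 − 1)!/2 = 2520 labelled Hamiltonian cycles.
For each such Hamiltonian cycle H, let X_H = 1 if all 8 edges of H are present in G. Then P[X_H = 1] = p^{8} = (3/8)^{8} = 6561/16777216.
By linearity of expectation: E[X] = Σ_H E[X_H] = 2520 · p^{8} = 2520 · 6561/16777216 = 2066715/2097152.
Numerically: E[X] ≈ 0.9855.

E[X] = 2520 · (3/8)^{8} = 2066715/2097152 ≈ 0.9855.


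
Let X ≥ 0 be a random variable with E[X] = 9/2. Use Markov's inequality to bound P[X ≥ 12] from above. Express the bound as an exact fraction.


μ = E[X] = 9/2, a = 12.
Markov: P[X ≥ 12] ≤ μ/a = (9/2)/12 = 3/8.
Numerically: ≈ 0.37500.
(Since a = 12 > μ = 4.50000, the bound 3/8 is < 1 and informative.)

P[X ≥ 12] ≤ 3/8 ≈ 0.37500.


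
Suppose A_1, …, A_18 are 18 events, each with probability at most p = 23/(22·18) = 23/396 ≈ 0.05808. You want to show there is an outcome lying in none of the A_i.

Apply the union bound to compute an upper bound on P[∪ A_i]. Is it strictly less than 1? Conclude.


Union bound: P[∪_{i=1}^{18} A_i] ≤ Σ_i P[A_i] ≤ 18·p = 18·(23/396) = 23/22.
Numerically: 23/22 ≈ 1.04545.
Is 23/22 < 1? NO.
Since the bound 23/22 is ≥ 1, the union bound is uninformative here; it does NOT by itself certify existence.

18·p = 23/22 ≈ 1.04545; existence NOT certified by the union bound.


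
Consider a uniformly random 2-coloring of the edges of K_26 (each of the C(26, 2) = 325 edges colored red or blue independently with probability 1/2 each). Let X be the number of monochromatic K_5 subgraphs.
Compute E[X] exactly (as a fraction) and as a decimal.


Let X = Σ_S X_S over the C(26, 5) = 65780 subsets S of size 5, where X_S = 1 if the K_5 on S is monochromatic.
For a fixed S, the K_5 on S has C(5, 2) = 10 edges. P[all 10 edges red] = (1/2)^10, and likewise for blue, so P[monochromatic] = 2·(1/2)^10 = 2^{1 − 10} = 1/512.
By linearity of expectation: E[X] = C(26, 5) · 2^{1 − 10} = 65780 · 1/512 = 16445/128.
Numerically: E[X] ≈ 128.4766.

E[X] = C(26,5)·2^(1−C(5,2)) = 16445/128 ≈ 128.4766.


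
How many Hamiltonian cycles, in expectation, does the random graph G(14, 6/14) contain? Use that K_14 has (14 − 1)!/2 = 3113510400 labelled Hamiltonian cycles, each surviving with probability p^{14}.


K_14 has (14 − 1)!/2 = 3113510400 labelled Hamiltonian cycles.
For each such Hamiltonian cycle H, let X_H = 1 if all 14 edges of H are present in G. Then P[X_H = 1] = p^{14} = (3/7)^{14} = 4782969/678223072849.
Summing the indicators: E[X] = Σ_H E[X_H] = 3113510400 · p^{14} = 3113510400 · 4782969/678223072849 = 2127403389196800/96889010407.
Numerically: E[X] ≈ 21957.

E[X] = 3113510400 · (3/7)^{14} = 2127403389196800/96889010407 ≈ 21957.


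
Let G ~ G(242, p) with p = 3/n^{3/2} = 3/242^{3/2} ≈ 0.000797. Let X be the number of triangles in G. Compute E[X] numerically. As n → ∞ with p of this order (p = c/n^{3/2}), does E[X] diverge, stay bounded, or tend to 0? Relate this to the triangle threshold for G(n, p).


Number of potential triangles: C(242, 3) = 2332880.
Each occurs with probability p³ ≈ (0.000797)³ ≈ 5.06051e-10.
By linearity: E[X] = C(242, 3)·p³ ≈ 2332880 · 5.06051e-10 ≈ 0.001.
Since α = 3/2 > 1, p = c/n^{3/2} = o(1/n) is below the triangle threshold p ~ 1/n. Asymptotically E[X] ~ (c³/6)·n^{3(1−α)} = (3³/6)·n^{-1.5} → 0, so by Markov's inequality G has no triangles w.h.p.

E[X] ≈ 0.001; in regime p = Θ(1/n^{3/2}) E[X] tends to 0 (below the triangle threshold p ~ 1/n).


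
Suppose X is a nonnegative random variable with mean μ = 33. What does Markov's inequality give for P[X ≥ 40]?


μ = E[X] = 33, a = 40.
Markov: P[X ≥ 40] ≤ μ/a = (33)/40 = 33/40.
Numerically: ≈ 0.82500.
(Since a = 40 > μ = 33.00000, the bound 33/40 is < 1 and informative.)

P[X ≥ 40] ≤ 33/40 ≈ 0.82500.


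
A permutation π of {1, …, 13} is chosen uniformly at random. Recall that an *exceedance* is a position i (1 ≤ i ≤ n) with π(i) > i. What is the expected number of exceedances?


Write X = Σ_{i=1}^{13} X_i, where X_i = 1_{π(i) > i}.
For each fixed i, π(i) is uniform over {1, …, 13} (marginal of a uniform permutation), so P[π(i) > i] = (n − i)/n. Summing: Σ_{i=1}^{13} (n − i)/n = (0 + 1 + … + 12)/13 = 13(13 − 1)/(2·13) = (13 − 1)/2.
Hence E[X] = Σ_{i=1}^{13} (13 − i)/13 = 6 ≈ 6.0000.

E[X] = 6 = 6.0000.


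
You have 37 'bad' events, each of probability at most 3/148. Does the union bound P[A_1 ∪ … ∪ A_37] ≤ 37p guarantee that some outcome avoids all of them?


Union bound: P[∪_{i=1}^{37} A_i] ≤ Σ_i P[A_i] ≤ 37·p = 37·(3/148) = 3/4.
Numerically: 3/4 ≈ 0.7500.
Is 3/4 < 1? YES.
Since P[∪ A_i] ≤ 3/4 < 1, the complement has P[∩ A_i^c] ≥ 1 − 3/4 = 1/4 > 0, so some outcome avoids every A_i.

37·p = 3/4 ≈ 0.7500; existence CERTIFIED by the union bound.


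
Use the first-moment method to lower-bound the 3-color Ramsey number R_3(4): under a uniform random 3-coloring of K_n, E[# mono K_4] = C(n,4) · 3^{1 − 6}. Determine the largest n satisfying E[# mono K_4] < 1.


We need C(n, 4) · 3^{1 − 6} < 1, i.e. C(n, 4) < 3^{6 − 1} = 243.
Check values of n near the boundary:
  n = 4: C(4, 4) = 1; 1 < 243? YES
  n = 5: C(5, 4) = 5; 5 < 243? YES
  n = 6: C(6, 4) = 15; 15 < 243? YES
  n = 7: C(7, 4) = 35; 35 < 243? YES
  n = 8: C(8, 4) = 70; 70 < 243? YES
  n = 9: C(9, 4) = 126; 126 < 243? YES
  n = 10: C(10, 4) = 210; 210 < 243? YES
  n = 11: C(11, 4) = 330; 330 < 243? NO
The largest n with C(n, 4) < 243 is n = 10 (where E[X] = 70/81 ≈ 0.864198). Hence R_3(4) > 10, i.e. R_3(4) ≥ 11.

Largest n = 10; hence R_3(4) > 10.


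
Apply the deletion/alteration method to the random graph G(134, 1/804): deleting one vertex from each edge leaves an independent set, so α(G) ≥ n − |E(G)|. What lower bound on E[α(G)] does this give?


E[|E(G)|] = C(134, 2)·p = 8911 · (1/804) = 133/12.
E[α(G)] ≥ n − E[|E(G)|] = 134 − 133/12 = 1475/12.
Numerically: ≈ 122.917.
(This is only a lower bound; the true E[α(G)] may be larger.)

E[α(G)] ≥ 1475/12 ≈ 122.917.


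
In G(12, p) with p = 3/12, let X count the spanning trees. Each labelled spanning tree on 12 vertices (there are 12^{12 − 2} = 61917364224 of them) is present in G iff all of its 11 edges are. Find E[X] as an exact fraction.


K_12 has 12^{12 − 2} = 61917364224 labelled spanning trees.
For each such spanning tree H, let X_H = 1 if all 11 edges of H are present in G. Then P[X_H = 1] = p^{11} = (1/4)^{11} = 1/4194304.
By linearity: E[X] = Σ_H E[X_H] = 61917364224 · p^{11} = 61917364224 · 1/4194304 = 59049/4.
Numerically: E[X] ≈ 1.476e+04.

E[X] = 61917364224 · (1/4)^{11} = 59049/4 ≈ 1.476e+04.
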